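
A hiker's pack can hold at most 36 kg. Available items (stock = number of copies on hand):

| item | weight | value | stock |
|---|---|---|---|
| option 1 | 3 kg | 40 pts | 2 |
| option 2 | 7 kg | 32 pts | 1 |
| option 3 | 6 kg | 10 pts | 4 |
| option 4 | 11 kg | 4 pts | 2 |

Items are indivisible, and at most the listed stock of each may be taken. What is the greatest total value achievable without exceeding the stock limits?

142 pts

Best selections within weight 36 and stock limits:
- 2×option 1 + 1×option 2 + 3×option 3: weight 31, value 142
- 2×option 1 + 1×option 2 + 2×option 3 + 1×option 4: weight 36, value 136
- 2×option 1 + 1×option 2 + 2×option 3: weight 25, value 132
- 2×option 1 + 1×option 2 + 1×option 3 + 1×option 4: weight 30, value 126
Best: 142 pts.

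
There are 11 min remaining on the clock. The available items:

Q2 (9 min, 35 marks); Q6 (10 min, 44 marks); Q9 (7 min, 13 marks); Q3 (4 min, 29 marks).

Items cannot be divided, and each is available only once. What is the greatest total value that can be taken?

Check high-value combinations within 11 min:
- Q6: time 10, value 44
- Q9+Q3: time 7+4=11, value 13+29=42
- Q2: time 9, value 35
Best: 44 marks.

44 marks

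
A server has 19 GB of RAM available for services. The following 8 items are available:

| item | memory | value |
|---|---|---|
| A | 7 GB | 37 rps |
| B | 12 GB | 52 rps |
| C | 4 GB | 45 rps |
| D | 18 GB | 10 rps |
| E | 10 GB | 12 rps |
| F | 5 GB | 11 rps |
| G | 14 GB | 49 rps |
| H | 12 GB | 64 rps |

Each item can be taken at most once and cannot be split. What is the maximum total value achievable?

109 rps

This is a 0/1 knapsack; check combinations near the capacity.
- C+H: memory 4+12=16, value 45+64=109
- A+H: memory 7+12=19, value 37+64=101
- B+C: memory 12+4=16, value 52+45=97
- C+G: memory 4+14=18, value 45+49=94
Best: 109 rps.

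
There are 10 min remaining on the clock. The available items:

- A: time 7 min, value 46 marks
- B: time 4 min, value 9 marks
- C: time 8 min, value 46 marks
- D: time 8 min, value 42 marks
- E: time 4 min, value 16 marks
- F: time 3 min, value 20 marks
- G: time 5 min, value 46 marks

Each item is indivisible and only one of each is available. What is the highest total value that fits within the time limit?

66 marks

Check high-value combinations within 10 min:
- F+G: time 3+5=8, value 20+46=66
- A+F: time 7+3=10, value 46+20=66
- E+G: time 4+5=9, value 16+46=62
- B+G: time 4+5=9, value 9+46=55
Best: 66 marks.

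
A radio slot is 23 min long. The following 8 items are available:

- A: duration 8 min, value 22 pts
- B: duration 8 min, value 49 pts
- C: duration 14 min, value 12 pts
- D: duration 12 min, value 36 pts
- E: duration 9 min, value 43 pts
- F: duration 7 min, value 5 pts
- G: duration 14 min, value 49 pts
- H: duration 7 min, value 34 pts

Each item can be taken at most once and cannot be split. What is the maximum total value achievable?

Check high-value combinations within 23 min:
- A+B+H: duration 8+8+7=23, value 22+49+34=105
- B+G: duration 8+14=22, value 49+49=98
- B+E: duration 8+9=17, value 49+43=92
- E+G: duration 9+14=23, value 43+49=92
Best: 105 pts.

105 pts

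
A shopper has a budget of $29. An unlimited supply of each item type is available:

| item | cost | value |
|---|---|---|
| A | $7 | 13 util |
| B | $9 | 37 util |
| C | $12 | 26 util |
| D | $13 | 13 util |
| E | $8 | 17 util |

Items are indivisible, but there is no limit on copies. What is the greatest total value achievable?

111 util

Best value-per-unit is B at 37/9, and filling with it alone uses cost 3×9=27. No mix of the others beats 3×37 = 111.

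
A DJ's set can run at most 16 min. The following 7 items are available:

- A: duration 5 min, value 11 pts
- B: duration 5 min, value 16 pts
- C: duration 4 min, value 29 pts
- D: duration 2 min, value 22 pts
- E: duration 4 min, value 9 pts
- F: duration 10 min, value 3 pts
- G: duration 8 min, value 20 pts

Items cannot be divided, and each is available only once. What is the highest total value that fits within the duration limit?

Check high-value combinations within 16 min:
- A+B+C+D: duration 5+5+4+2=16, value 11+16+29+22=78
- B+C+D+E: duration 5+4+2+4=15, value 16+29+22+9=76
- C+D+G: duration 4+2+8=14, value 29+22+20=71
- A+C+D+E: duration 5+4+2+4=15, value 11+29+22+9=71
- B+C+D: duration 5+4+2=11, value 16+29+22=67
Best: 78 pts.

78 pts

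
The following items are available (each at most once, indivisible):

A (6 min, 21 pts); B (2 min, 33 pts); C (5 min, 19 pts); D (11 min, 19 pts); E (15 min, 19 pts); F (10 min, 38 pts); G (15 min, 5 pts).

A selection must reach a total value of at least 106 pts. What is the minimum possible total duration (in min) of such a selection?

23

Subsets with value ≥ 106, sorted by total duration:
- A+B+C+F: duration 23, value 111
- B+C+D+F: duration 28, value 109
- A+B+D+F: duration 29, value 111
Minimum duration: 23 min.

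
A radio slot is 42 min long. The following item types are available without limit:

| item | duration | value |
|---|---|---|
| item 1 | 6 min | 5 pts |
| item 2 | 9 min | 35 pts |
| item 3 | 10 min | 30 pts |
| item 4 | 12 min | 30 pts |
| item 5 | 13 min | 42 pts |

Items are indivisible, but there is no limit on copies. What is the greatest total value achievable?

Best value-per-unit is item 2 at 35/9; filling with it alone gives 4×35 = 140.
Optimal mix: 3×item 2 + 1×item 5 → duration 40, value 147.

147 pts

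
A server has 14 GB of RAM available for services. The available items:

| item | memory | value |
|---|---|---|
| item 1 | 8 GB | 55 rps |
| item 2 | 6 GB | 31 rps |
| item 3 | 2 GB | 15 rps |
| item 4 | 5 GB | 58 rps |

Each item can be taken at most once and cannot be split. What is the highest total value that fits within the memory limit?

113 rps

Check high-value combinations within 14 GB:
- item 1+item 4: memory 8+5=13, value 55+58=113
- item 2+item 3+item 4: memory 6+2+5=13, value 31+15+58=104
- item 2+item 4: memory 6+5=11, value 31+58=89
- item 1+item 2: memory 8+6=14, value 55+31=86
- item 3+item 4: memory 2+5=7, value 15+58=73
Best: 113 rps.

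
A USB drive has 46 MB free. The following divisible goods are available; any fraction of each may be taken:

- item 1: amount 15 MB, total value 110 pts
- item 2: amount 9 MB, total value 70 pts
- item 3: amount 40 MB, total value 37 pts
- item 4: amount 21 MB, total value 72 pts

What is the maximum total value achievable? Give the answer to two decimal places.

Take in order of value per unit:
- item 2 (70/9 per unit): all 9 → value 70, running total 70.00
- item 1 (110/15 per unit): all 15 → value 110, running total 180.00
- item 4 (72/21 per unit): all 21 → value 72, running total 252.00
- item 3 (37/40 per unit): 1 of 40 → value 1×37/40 = 0.9250, running total 252.93
Total 252.93.

252.93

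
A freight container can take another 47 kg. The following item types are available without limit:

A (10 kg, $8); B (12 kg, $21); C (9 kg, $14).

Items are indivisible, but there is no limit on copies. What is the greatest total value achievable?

Best value-per-unit is B at 21/12; filling with it alone gives 3×21 = 63.
Optimal mix: 3×B + 1×C → weight 45, value 77.

$77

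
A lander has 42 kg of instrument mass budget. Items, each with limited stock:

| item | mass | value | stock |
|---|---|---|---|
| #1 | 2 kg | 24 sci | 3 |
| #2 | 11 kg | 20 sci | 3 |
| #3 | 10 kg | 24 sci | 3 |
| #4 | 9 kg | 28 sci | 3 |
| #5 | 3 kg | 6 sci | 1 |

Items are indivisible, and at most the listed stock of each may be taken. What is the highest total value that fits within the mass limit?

162 sci

Top feasible selections:
- 3×#1 + 3×#4 + 1×#5: mass 36, value 162
- 3×#1 + 1×#3 + 2×#4 + 1×#5: mass 37, value 158
- 3×#1 + 3×#4: mass 33, value 156
- 2×#1 + 1×#3 + 3×#4: mass 41, value 156
Best: 162 sci.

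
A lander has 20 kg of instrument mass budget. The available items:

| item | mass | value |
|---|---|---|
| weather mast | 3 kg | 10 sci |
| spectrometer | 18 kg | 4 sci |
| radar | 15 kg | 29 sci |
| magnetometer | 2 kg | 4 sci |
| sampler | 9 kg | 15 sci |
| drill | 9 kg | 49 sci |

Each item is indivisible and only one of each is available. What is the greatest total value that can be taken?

Check high-value combinations within 20 kg:
- magnetometer+sampler+drill: mass 2+9+9=20, value 4+15+49=68
- sampler+drill: mass 9+9=18, value 15+49=64
- weather mast+magnetometer+drill: mass 3+2+9=14, value 10+4+49=63
- weather mast+drill: mass 3+9=12, value 10+49=59
- magnetometer+drill: mass 2+9=11, value 4+49=53
Best: 68 sci.

68 sci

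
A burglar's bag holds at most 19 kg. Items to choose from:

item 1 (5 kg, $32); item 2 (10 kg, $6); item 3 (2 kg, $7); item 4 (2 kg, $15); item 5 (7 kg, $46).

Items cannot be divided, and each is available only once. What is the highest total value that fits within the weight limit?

$100

Check high-value combinations within 19 kg:
- item 1+item 3+item 4+item 5: weight 5+2+2+7=16, value 32+7+15+46=100
- item 1+item 4+item 5: weight 5+2+7=14, value 32+15+46=93
- item 1+item 3+item 5: weight 5+2+7=14, value 32+7+46=85
- item 1+item 5: weight 5+7=12, value 32+46=78
Best: $100.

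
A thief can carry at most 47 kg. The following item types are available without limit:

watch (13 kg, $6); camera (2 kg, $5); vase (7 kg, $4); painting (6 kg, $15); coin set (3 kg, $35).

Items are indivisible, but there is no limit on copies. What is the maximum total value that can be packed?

Best value-per-unit is coin set at 35/3; filling with it alone gives 15×35 = 525.
Optimal mix: 1×camera + 15×coin set → weight 47, value 530.

$530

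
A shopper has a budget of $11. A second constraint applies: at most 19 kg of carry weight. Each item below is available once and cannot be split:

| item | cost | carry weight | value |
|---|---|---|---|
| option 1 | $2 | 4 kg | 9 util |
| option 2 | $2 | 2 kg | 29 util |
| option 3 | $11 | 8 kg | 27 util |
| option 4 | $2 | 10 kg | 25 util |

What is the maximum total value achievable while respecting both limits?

63 util

Feasible sets respecting both limits:
- option 1+option 2+option 4: cost 6, carry weight 16, value 63
- option 2+option 4: cost 4, carry weight 12, value 54
- option 1+option 2: cost 4, carry weight 6, value 38
Best: 63 util.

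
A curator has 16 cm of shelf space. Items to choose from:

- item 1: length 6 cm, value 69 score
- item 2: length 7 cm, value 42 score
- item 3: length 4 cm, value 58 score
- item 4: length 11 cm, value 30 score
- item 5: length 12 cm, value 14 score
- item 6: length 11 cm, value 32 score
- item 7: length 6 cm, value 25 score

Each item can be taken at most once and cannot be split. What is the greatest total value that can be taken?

Check high-value combinations within 16 cm:
- item 1+item 3+item 7: length 6+4+6=16, value 69+58+25=152
- item 1+item 3: length 6+4=10, value 69+58=127
- item 1+item 2: length 6+7=13, value 69+42=111
Best: 152 score.

152 score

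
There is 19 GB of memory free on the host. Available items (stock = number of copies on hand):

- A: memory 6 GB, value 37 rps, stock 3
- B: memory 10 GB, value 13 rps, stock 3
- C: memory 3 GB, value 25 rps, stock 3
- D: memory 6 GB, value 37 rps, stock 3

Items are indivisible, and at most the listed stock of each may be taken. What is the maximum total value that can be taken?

124 rps

Top feasible selections:
- 2×C + 2×D: memory 18, value 124
- 1×A + 2×C + 1×D: memory 18, value 124
Best: 124 rps.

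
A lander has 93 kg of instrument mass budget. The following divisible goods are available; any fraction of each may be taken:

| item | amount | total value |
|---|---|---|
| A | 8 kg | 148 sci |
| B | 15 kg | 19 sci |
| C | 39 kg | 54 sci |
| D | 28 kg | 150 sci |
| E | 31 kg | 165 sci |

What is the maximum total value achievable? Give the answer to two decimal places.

Take in order of value per unit:
- A (148/8 per unit): all 8 → value 148, running total 148.00
- D (150/28 per unit): all 28 → value 150, running total 298.00
- E (165/31 per unit): all 31 → value 165, running total 463.00
- C (54/39 per unit): 26 of 39 → value 26×54/39 = 36.0000, running total 499.00
Total 499.00.

499.00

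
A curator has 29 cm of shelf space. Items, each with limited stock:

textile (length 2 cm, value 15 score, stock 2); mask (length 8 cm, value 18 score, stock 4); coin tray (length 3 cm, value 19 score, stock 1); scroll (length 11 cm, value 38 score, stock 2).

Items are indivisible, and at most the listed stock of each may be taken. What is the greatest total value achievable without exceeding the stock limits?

125 score

Top feasible selections:
- 2×textile + 1×coin tray + 2×scroll: length 29, value 125
- 1×textile + 1×coin tray + 2×scroll: length 27, value 110
- 2×textile + 2×scroll: length 26, value 106
- 2×textile + 1×mask + 1×coin tray + 1×scroll: length 26, value 105
Best: 125 score.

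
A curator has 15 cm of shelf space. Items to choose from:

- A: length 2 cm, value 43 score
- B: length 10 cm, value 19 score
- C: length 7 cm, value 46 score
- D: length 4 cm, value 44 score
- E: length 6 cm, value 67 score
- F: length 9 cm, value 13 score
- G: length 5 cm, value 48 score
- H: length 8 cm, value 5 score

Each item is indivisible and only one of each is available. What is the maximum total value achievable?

Check high-value combinations within 15 cm:
- D+E+G: length 4+6+5=15, value 44+67+48=159
- A+E+G: length 2+6+5=13, value 43+67+48=158
- A+C+E: length 2+7+6=15, value 43+46+67=156
- A+D+E: length 2+4+6=12, value 43+44+67=154
Best: 159 score.

159 score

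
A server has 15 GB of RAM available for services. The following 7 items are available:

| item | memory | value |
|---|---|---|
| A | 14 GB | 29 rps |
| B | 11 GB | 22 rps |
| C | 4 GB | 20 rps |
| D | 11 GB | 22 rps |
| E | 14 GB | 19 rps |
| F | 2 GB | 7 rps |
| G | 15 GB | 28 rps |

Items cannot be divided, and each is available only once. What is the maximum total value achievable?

Check high-value combinations within 15 GB:
- B+C: memory 11+4=15, value 22+20=42
- C+D: memory 4+11=15, value 20+22=42
- B+F: memory 11+2=13, value 22+7=29
- D+F: memory 11+2=13, value 22+7=29
- A: memory 14, value 29
Best: 42 rps.

42 rps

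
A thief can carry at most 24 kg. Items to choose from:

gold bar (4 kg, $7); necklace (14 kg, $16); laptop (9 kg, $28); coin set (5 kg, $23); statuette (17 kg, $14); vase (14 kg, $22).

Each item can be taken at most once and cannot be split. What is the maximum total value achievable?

$58

Check high-value combinations within 24 kg:
- gold bar+laptop+coin set: weight 4+9+5=18, value 7+28+23=58
- gold bar+coin set+vase: weight 4+5+14=23, value 7+23+22=52
- laptop+coin set: weight 9+5=14, value 28+23=51
- laptop+vase: weight 9+14=23, value 28+22=50
- gold bar+necklace+coin set: weight 4+14+5=23, value 7+16+23=46
Best: $58.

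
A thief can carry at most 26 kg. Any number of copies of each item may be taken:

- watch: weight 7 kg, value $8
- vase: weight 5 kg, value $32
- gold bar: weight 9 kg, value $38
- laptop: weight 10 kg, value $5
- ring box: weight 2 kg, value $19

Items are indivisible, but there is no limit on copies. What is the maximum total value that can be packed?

Best value-per-unit is ring box at 19/2, and filling with it alone uses weight 13×2=26. No mix of the others beats 13×19 = 247.

$247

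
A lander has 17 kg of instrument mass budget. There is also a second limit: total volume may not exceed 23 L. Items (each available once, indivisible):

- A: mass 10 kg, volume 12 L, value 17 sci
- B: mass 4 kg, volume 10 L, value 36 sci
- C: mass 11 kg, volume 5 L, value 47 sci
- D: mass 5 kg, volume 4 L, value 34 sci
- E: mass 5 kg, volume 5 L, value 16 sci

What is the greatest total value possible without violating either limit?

Feasible sets respecting both limits:
- B+D+E: mass 14, volume 19, value 86
- B+C: mass 15, volume 15, value 83
- C+D: mass 16, volume 9, value 81
Best: 86 sci.

86 sci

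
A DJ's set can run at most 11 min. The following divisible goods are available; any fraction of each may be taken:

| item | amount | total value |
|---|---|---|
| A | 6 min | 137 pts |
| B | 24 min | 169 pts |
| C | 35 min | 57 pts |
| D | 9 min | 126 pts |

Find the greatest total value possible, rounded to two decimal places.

207.00

Take in order of value per unit:
- A (137/6 per unit): all 6 → value 137, running total 137.00
- D (126/9 per unit): 5 of 9 → value 5×126/9 = 70.0000, running total 207.00
Total 207.00.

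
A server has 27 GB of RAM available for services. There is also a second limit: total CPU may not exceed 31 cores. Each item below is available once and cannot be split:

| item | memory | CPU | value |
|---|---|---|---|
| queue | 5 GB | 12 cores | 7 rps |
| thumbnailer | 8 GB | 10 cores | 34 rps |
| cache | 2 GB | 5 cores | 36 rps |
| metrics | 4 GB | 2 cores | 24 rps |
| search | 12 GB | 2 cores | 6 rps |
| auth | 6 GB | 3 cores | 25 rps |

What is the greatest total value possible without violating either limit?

119 rps

Feasible sets respecting both limits:
- thumbnailer+cache+metrics+auth: memory 20, CPU 20, value 119
- queue+thumbnailer+cache+auth: memory 21, CPU 30, value 102
- queue+thumbnailer+cache+metrics: memory 19, CPU 29, value 101
- thumbnailer+cache+metrics+search: memory 26, CPU 19, value 100
Best: 119 rps.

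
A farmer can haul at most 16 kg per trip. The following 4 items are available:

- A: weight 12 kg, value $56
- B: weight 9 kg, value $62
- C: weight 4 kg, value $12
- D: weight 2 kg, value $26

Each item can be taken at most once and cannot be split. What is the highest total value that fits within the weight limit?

This is a 0/1 knapsack; check combinations near the capacity.
- B+C+D: weight 9+4+2=15, value 62+12+26=100
- B+D: weight 9+2=11, value 62+26=88
- A+D: weight 12+2=14, value 56+26=82
- B+C: weight 9+4=13, value 62+12=74
- A+C: weight 12+4=16, value 56+12=68
Best: $100.

$100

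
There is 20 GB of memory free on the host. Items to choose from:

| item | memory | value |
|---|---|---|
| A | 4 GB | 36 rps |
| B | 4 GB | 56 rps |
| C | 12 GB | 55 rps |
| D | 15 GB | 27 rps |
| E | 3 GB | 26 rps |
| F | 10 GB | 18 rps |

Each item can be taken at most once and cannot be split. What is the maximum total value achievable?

This is a 0/1 knapsack; check combinations near the capacity.
- A+B+C: memory 4+4+12=20, value 36+56+55=147
- B+C+E: memory 4+12+3=19, value 56+55+26=137
- A+B+E: memory 4+4+3=11, value 36+56+26=118
- A+C+E: memory 4+12+3=19, value 36+55+26=117
Best: 147 rps.

147 rps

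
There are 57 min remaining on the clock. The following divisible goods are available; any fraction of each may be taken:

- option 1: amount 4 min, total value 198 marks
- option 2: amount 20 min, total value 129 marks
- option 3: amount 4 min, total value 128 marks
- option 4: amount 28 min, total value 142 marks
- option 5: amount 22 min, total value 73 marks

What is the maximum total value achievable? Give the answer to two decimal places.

600.32

Take in order of value per unit:
- option 1 (198/4 per unit): all 4 → value 198, running total 198.00
- option 3 (128/4 per unit): all 4 → value 128, running total 326.00
- option 2 (129/20 per unit): all 20 → value 129, running total 455.00
- option 4 (142/28 per unit): all 28 → value 142, running total 597.00
- option 5 (73/22 per unit): 1 of 22 → value 1×73/22 = 3.3182, running total 600.32
Total 600.32.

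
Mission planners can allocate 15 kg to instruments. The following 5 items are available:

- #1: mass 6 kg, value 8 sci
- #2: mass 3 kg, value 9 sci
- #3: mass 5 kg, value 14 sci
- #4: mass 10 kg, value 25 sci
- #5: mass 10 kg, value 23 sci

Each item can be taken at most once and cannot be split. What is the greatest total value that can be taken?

39 sci

Check high-value combinations within 15 kg:
- #3+#4: mass 5+10=15, value 14+25=39
- #3+#5: mass 5+10=15, value 14+23=37
- #2+#4: mass 3+10=13, value 9+25=34
Best: 39 sci.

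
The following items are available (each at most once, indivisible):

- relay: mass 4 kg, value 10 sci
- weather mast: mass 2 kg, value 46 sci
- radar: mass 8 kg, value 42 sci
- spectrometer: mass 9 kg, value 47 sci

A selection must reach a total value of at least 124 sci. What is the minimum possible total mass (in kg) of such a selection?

19

Subsets with value ≥ 124, sorted by total mass:
- weather mast+radar+spectrometer: mass 19, value 135
- relay+weather mast+radar+spectrometer: mass 23, value 145
Minimum mass: 19 kg.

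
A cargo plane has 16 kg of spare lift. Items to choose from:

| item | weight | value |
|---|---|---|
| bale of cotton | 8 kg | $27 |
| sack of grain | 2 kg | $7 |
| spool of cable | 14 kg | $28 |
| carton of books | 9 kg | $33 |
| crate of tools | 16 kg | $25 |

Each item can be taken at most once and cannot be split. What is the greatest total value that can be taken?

Check high-value combinations within 16 kg:
- sack of grain+carton of books: weight 2+9=11, value 7+33=40
- sack of grain+spool of cable: weight 2+14=16, value 7+28=35
- bale of cotton+sack of grain: weight 8+2=10, value 27+7=34
- carton of books: weight 9, value 33
- spool of cable: weight 14, value 28
Best: $40.

$40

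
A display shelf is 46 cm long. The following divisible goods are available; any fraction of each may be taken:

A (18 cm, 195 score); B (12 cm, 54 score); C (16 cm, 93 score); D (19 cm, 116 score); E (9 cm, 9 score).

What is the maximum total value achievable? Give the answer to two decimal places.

363.31

Take in order of value per unit:
- A (195/18 per unit): all 18 → value 195, running total 195.00
- D (116/19 per unit): all 19 → value 116, running total 311.00
- C (93/16 per unit): 9 of 16 → value 9×93/16 = 52.3125, running total 363.31
Total 363.31.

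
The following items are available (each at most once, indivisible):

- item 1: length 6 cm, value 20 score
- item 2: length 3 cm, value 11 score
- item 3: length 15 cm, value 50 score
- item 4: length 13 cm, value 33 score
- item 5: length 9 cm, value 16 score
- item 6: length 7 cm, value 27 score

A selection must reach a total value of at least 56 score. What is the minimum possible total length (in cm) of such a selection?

16

Subsets with value ≥ 56, sorted by total length:
- item 1+item 2+item 6: length 16, value 58
- item 2+item 3: length 18, value 61
- item 4+item 6: length 20, value 60
- item 1+item 3: length 21, value 70
Minimum length: 16 cm.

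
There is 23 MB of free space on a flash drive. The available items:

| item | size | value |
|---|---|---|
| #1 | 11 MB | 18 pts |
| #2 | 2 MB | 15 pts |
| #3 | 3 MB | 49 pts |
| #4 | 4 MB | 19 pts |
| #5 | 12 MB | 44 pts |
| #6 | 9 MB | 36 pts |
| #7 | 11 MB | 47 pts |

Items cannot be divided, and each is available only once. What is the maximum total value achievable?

Check high-value combinations within 23 MB:
- #3+#6+#7: size 3+9+11=23, value 49+36+47=132
- #2+#3+#4+#7: size 2+3+4+11=20, value 15+49+19+47=130
- #2+#3+#4+#5: size 2+3+4+12=21, value 15+49+19+44=127
- #2+#3+#4+#6: size 2+3+4+9=18, value 15+49+19+36=119
- #3+#4+#7: size 3+4+11=18, value 49+19+47=115
Best: 132 pts.

132 pts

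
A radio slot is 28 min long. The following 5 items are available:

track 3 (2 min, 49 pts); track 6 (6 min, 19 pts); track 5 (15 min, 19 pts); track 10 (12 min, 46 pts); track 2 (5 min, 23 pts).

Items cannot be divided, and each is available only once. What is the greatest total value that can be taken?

Check high-value combinations within 28 min:
- track 3+track 6+track 10+track 2: duration 2+6+12+5=25, value 49+19+46+23=137
- track 3+track 10+track 2: duration 2+12+5=19, value 49+46+23=118
- track 3+track 6+track 10: duration 2+6+12=20, value 49+19+46=114
Best: 137 pts.

137 pts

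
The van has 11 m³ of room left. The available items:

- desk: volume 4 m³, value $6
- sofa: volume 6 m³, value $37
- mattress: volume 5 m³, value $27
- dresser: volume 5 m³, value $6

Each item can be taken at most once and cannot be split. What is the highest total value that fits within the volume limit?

Check high-value combinations within 11 m³:
- sofa+mattress: volume 6+5=11, value 37+27=64
- desk+sofa: volume 4+6=10, value 6+37=43
- sofa+dresser: volume 6+5=11, value 37+6=43
Best: $64.

$64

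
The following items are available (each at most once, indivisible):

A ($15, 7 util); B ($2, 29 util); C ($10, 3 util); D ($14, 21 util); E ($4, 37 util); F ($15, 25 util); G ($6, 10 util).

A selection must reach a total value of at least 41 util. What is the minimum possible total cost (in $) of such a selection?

6

Subsets with value ≥ 41, sorted by total cost:
- B+E: cost 6, value 66
- E+G: cost 10, value 47
- B+E+G: cost 12, value 76
- B+C+E: cost 16, value 69
Minimum cost: 6 $.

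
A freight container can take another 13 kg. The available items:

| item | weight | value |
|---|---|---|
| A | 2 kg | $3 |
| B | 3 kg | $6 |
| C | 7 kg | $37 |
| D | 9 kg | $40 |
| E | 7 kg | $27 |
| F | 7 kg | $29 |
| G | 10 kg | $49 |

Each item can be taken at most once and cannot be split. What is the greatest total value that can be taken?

Check high-value combinations within 13 kg:
- B+G: weight 3+10=13, value 6+49=55
- A+G: weight 2+10=12, value 3+49=52
- G: weight 10, value 49
- A+B+C: weight 2+3+7=12, value 3+6+37=46
- B+D: weight 3+9=12, value 6+40=46
Best: $55.

$55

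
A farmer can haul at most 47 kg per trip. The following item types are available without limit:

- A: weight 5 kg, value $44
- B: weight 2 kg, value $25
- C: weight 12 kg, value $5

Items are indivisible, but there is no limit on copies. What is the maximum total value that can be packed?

$575

Best value-per-unit is B at 25/2, and filling with it alone uses weight 23×2=46. No mix of the others beats 23×25 = 575.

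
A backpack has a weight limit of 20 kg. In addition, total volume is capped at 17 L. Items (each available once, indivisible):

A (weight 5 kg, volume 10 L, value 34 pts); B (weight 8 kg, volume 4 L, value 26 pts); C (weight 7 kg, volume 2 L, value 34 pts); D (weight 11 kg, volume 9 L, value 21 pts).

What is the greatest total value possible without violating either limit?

94 pts

Feasible sets respecting both limits:
- A+B+C: weight 20, volume 16, value 94
- A+C: weight 12, volume 12, value 68
- A+B: weight 13, volume 14, value 60
Best: 94 pts.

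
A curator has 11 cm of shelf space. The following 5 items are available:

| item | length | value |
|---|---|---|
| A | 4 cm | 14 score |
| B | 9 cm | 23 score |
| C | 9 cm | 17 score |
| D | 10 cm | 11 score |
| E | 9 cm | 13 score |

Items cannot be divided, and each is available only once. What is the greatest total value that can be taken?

This is a 0/1 knapsack; check combinations near the capacity.
- B: length 9, value 23
- C: length 9, value 17
- A: length 4, value 14
- E: length 9, value 13
- D: length 10, value 11
Best: 23 score.

23 score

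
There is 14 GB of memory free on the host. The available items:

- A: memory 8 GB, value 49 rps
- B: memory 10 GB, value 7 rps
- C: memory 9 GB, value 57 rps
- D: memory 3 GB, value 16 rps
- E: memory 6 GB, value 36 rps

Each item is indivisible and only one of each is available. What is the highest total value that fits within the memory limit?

85 rps

This is a 0/1 knapsack; check combinations near the capacity.
- A+E: memory 8+6=14, value 49+36=85
- C+D: memory 9+3=12, value 57+16=73
- A+D: memory 8+3=11, value 49+16=65
Best: 85 rps.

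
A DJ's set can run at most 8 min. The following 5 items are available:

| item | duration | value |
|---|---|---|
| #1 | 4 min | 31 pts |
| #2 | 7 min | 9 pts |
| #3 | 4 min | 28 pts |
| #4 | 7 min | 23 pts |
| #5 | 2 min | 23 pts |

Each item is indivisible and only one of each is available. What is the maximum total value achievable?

59 pts

Check high-value combinations within 8 min:
- #1+#3: duration 4+4=8, value 31+28=59
- #1+#5: duration 4+2=6, value 31+23=54
- #3+#5: duration 4+2=6, value 28+23=51
- #1: duration 4, value 31
- #3: duration 4, value 28
Best: 59 pts.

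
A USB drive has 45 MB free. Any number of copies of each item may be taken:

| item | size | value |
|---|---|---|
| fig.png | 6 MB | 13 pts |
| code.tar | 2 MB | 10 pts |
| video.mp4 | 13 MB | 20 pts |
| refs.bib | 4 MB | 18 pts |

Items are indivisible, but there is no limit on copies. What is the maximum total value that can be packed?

220 pts

Best value-per-unit is code.tar at 10/2, and filling with it alone uses size 22×2=44. No mix of the others beats 22×10 = 220.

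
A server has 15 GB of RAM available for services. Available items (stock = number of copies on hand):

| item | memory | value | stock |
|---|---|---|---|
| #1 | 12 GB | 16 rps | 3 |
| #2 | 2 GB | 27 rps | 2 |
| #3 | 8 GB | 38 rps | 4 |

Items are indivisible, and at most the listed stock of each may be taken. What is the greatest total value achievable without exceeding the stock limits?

Top feasible selections:
- 2×#2 + 1×#3: memory 12, value 92
- 1×#2 + 1×#3: memory 10, value 65
- 2×#2: memory 4, value 54
Best: 92 rps.

92 rps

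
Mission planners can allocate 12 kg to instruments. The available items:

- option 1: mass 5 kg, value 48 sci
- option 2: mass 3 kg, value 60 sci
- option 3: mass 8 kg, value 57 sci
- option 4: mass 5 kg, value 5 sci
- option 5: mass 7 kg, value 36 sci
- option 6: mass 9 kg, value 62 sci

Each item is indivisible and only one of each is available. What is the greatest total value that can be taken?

Check high-value combinations within 12 kg:
- option 2+option 6: mass 3+9=12, value 60+62=122
- option 2+option 3: mass 3+8=11, value 60+57=117
- option 1+option 2: mass 5+3=8, value 48+60=108
Best: 122 sci.

122 sci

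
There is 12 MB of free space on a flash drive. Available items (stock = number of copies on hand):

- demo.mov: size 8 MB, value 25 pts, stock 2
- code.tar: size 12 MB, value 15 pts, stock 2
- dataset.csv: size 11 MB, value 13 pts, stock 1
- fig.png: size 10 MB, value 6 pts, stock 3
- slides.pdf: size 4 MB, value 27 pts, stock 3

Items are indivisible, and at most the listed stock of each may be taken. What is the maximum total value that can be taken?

81 pts

Top feasible selections:
- 3×slides.pdf: size 12, value 81
- 2×slides.pdf: size 8, value 54
Best: 81 pts.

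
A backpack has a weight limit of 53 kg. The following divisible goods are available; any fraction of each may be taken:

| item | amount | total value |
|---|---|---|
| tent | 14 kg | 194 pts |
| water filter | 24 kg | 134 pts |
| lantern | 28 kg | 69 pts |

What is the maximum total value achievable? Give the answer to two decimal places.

364.96

Take in order of value per unit:
- tent (194/14 per unit): all 14 → value 194, running total 194.00
- water filter (134/24 per unit): all 24 → value 134, running total 328.00
- lantern (69/28 per unit): 15 of 28 → value 15×69/28 = 36.9643, running total 364.96
Total 364.96.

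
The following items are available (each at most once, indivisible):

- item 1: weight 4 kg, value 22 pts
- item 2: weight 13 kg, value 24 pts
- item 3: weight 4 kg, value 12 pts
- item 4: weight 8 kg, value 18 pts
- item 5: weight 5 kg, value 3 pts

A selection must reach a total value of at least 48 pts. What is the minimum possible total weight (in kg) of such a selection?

16

Subsets with value ≥ 48, sorted by total weight:
- item 1+item 3+item 4: weight 16, value 52
- item 1+item 2+item 3: weight 21, value 58
Minimum weight: 16 kg.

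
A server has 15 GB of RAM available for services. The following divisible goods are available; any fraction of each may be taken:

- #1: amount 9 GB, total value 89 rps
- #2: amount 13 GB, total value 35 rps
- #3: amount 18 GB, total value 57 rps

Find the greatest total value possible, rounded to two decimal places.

108.00

Take in order of value per unit:
- #1 (89/9 per unit): all 9 → value 89, running total 89.00
- #3 (57/18 per unit): 6 of 18 → value 6×57/18 = 19.0000, running total 108.00
Total 108.00.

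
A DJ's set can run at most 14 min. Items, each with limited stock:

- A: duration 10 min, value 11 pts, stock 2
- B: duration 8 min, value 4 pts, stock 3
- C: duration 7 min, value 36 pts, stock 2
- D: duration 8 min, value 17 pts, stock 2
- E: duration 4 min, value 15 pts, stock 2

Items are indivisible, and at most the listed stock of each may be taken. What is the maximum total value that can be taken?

Best selections within duration 14 and stock limits:
- 2×C: duration 14, value 72
- 1×C + 1×E: duration 11, value 51
- 1×C: duration 7, value 36
- 1×D + 1×E: duration 12, value 32
Best: 72 pts.

72 pts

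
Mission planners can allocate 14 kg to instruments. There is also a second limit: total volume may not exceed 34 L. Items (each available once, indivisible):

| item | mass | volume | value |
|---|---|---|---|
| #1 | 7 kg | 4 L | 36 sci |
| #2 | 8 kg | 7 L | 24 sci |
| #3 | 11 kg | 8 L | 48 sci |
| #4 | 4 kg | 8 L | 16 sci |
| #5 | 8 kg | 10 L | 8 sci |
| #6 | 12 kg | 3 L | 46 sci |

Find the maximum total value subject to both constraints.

52 sci

Feasible sets respecting both limits:
- #1+#4: mass 11, volume 12, value 52
- #3: mass 11, volume 8, value 48
- #6: mass 12, volume 3, value 46
Best: 52 sci.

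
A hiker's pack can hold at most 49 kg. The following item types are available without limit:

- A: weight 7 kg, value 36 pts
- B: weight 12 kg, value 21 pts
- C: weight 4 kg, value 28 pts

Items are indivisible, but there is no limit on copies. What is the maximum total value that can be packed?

336 pts

Best value-per-unit is C at 28/4, and filling with it alone uses weight 12×4=48. No mix of the others beats 12×28 = 336.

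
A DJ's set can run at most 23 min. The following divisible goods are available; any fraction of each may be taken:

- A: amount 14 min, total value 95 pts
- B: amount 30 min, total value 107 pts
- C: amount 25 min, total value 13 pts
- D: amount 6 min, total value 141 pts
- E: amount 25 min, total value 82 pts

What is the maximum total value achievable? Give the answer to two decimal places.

Take in order of value per unit:
- D (141/6 per unit): all 6 → value 141, running total 141.00
- A (95/14 per unit): all 14 → value 95, running total 236.00
- B (107/30 per unit): 3 of 30 → value 3×107/30 = 10.7000, running total 246.70
Total 246.70.

246.70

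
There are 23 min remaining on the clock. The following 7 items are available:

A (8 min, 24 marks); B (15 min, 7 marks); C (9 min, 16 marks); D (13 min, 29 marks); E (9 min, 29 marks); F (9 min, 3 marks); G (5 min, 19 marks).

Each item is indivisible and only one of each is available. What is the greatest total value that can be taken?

This is a 0/1 knapsack; check combinations near the capacity.
- A+E+G: time 8+9+5=22, value 24+29+19=72
- C+E+G: time 9+9+5=23, value 16+29+19=64
- A+C+G: time 8+9+5=22, value 24+16+19=59
- D+E: time 13+9=22, value 29+29=58
Best: 72 marks.

72 marks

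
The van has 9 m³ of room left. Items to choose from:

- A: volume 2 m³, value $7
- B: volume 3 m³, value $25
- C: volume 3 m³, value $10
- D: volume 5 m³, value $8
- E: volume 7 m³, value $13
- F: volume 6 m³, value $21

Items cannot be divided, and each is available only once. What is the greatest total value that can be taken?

Check high-value combinations within 9 m³:
- B+F: volume 3+6=9, value 25+21=46
- A+B+C: volume 2+3+3=8, value 7+25+10=42
- B+C: volume 3+3=6, value 25+10=35
Best: $46.

$46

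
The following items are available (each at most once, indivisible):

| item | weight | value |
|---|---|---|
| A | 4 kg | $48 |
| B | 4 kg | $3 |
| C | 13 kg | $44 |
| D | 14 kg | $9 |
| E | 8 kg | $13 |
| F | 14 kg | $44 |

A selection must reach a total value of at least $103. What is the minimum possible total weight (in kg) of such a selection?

25

Subsets with value ≥ 103, sorted by total weight:
- A+C+E: weight 25, value 105
- A+E+F: weight 26, value 105
Minimum weight: 25 kg.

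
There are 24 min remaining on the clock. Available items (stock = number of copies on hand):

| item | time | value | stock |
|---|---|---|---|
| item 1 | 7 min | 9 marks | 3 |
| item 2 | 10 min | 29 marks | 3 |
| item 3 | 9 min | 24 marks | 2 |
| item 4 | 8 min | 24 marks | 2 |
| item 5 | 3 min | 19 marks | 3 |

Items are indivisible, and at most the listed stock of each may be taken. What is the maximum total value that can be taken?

Top feasible selections:
- 1×item 2 + 1×item 4 + 2×item 5: time 24, value 91
- 1×item 1 + 1×item 4 + 3×item 5: time 24, value 90
Best: 91 marks.

91 marks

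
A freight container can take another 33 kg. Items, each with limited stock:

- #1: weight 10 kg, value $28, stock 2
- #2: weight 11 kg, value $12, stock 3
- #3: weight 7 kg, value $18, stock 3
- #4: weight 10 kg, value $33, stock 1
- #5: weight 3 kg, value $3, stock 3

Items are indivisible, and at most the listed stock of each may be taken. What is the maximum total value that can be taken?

$92

Top feasible selections:
- 2×#1 + 1×#4 + 1×#5: weight 33, value 92
- 2×#1 + 1×#4: weight 30, value 89
- 3×#3 + 1×#4: weight 31, value 87
- 1×#1 + 1×#3 + 1×#4 + 2×#5: weight 33, value 85
Best: $92.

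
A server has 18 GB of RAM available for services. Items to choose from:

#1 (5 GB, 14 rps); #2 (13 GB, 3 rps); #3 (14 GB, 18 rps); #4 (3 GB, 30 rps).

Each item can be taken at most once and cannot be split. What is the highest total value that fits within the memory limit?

Check high-value combinations within 18 GB:
- #3+#4: memory 14+3=17, value 18+30=48
- #1+#4: memory 5+3=8, value 14+30=44
- #2+#4: memory 13+3=16, value 3+30=33
Best: 48 rps.

48 rps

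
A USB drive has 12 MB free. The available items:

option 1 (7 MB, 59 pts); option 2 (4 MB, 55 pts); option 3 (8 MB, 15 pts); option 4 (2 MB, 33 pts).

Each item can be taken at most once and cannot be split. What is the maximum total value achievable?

114 pts

Check high-value combinations within 12 MB:
- option 1+option 2: size 7+4=11, value 59+55=114
- option 1+option 4: size 7+2=9, value 59+33=92
- option 2+option 4: size 4+2=6, value 55+33=88
- option 2+option 3: size 4+8=12, value 55+15=70
Best: 114 pts.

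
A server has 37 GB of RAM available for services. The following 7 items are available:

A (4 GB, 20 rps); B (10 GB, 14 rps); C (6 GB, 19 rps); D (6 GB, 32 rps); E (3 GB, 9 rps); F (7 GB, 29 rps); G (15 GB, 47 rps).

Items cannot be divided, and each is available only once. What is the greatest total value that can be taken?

137 rps

Check high-value combinations within 37 GB:
- A+D+E+F+G: memory 4+6+3+7+15=35, value 20+32+9+29+47=137
- C+D+E+F+G: memory 6+6+3+7+15=37, value 19+32+9+29+47=136
- A+D+F+G: memory 4+6+7+15=32, value 20+32+29+47=128
- A+C+D+E+G: memory 4+6+6+3+15=34, value 20+19+32+9+47=127
- C+D+F+G: memory 6+6+7+15=34, value 19+32+29+47=127
Best: 137 rps.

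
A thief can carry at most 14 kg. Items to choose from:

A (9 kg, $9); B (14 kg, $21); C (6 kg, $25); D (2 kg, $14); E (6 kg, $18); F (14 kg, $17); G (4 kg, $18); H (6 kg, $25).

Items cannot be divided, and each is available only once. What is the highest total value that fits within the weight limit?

$64

Check high-value combinations within 14 kg:
- C+D+H: weight 6+2+6=14, value 25+14+25=64
- C+D+G: weight 6+2+4=12, value 25+14+18=57
- D+G+H: weight 2+4+6=12, value 14+18+25=57
- C+D+E: weight 6+2+6=14, value 25+14+18=57
- D+E+H: weight 2+6+6=14, value 14+18+25=57
Best: $64.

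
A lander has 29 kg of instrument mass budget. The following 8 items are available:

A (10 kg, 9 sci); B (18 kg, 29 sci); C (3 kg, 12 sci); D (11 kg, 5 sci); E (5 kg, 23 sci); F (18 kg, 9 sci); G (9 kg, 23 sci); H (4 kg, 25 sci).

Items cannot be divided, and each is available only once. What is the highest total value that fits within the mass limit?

Check high-value combinations within 29 kg:
- C+E+G+H: mass 3+5+9+4=21, value 12+23+23+25=83
- A+E+G+H: mass 10+5+9+4=28, value 9+23+23+25=80
- B+E+H: mass 18+5+4=27, value 29+23+25=77
Best: 83 sci.

83 sci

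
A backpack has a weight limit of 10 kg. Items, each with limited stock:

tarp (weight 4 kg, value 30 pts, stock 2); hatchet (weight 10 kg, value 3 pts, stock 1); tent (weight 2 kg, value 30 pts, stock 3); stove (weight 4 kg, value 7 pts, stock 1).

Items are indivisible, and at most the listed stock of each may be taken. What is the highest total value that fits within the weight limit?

Top feasible selections:
- 1×tarp + 3×tent: weight 10, value 120
- 3×tent + 1×stove: weight 10, value 97
Best: 120 pts.

120 pts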